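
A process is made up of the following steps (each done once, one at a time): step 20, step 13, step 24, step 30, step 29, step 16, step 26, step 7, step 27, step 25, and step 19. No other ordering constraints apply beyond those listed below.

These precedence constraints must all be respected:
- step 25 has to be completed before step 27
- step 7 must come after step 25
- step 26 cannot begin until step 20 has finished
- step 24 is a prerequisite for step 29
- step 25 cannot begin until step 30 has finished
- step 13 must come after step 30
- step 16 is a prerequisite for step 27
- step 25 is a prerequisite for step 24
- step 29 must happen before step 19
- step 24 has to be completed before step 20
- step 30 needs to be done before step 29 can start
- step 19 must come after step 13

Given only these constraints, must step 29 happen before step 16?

No

No chain of constraints connects step 29 to step 16 in either direction.
So step 29 can come before step 16 or after — it is not forced.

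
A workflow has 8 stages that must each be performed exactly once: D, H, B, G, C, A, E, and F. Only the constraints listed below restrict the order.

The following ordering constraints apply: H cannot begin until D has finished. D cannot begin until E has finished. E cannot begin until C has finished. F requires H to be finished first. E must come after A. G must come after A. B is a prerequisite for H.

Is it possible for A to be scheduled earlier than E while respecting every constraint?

A is actually forced before E by the constraints, so certainly some valid ordering has A first.

Yes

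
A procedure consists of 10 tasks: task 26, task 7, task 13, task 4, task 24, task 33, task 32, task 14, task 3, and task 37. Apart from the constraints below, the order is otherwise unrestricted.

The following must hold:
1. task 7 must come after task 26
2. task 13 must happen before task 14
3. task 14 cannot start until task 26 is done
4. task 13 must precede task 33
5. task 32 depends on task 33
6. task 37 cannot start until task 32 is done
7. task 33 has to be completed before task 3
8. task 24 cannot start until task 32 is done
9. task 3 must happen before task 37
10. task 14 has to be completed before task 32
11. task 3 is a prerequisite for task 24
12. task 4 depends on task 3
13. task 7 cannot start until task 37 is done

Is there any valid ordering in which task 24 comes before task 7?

No chain of constraints runs from task 7 to task 24, so task 7 is not required to come first.
That means at least one valid schedule has task 24 before task 7.

Yes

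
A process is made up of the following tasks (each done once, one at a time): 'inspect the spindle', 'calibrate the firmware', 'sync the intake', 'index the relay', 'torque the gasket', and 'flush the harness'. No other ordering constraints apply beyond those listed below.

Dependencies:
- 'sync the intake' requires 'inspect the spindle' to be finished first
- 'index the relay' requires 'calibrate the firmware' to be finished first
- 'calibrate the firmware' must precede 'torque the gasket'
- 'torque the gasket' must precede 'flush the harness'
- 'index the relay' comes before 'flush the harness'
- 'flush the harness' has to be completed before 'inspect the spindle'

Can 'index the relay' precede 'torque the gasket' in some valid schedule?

Yes

Nothing in the constraints forces 'torque the gasket' before 'index the relay' — there is no chain from 'torque the gasket' to 'index the relay'.
So a valid ordering placing 'index the relay' earlier than 'torque the gasket' exists.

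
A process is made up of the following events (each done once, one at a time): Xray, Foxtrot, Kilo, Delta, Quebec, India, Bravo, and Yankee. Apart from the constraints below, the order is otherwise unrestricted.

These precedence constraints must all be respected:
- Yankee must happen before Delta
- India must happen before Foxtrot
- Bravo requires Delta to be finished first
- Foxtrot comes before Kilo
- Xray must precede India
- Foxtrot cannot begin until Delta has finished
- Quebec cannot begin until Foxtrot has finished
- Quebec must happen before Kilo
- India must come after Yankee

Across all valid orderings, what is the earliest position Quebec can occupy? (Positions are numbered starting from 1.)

Working backwards through the constraints from Quebec, its full set of required predecessors is Xray, Foxtrot, Delta, India, Yankee — 5 of them.
With 5 mandatory predecessors, the earliest Quebec can sit is position 5+1 = 6, and placing just those 5 first achieves it.

6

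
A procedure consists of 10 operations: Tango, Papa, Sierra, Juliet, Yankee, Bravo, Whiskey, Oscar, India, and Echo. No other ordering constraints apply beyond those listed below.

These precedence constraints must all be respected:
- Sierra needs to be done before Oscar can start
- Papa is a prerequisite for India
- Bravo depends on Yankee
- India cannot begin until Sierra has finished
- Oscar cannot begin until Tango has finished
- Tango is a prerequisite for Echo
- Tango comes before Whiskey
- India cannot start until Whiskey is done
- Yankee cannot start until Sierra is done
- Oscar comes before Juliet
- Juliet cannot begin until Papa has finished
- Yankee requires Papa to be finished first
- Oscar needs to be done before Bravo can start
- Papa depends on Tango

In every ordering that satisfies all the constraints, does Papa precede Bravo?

There is a constraint chain Papa → Yankee → Bravo.
That forces Papa before Bravo in every valid schedule.

Yes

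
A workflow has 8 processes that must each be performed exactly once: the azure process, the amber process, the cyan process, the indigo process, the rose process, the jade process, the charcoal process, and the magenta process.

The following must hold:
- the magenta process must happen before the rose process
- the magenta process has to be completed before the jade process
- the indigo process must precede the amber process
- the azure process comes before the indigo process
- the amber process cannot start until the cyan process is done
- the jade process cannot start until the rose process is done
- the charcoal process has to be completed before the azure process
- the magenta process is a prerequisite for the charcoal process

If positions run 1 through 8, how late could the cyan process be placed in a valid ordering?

7

Following the constraints forward from the cyan process, its only required successor is the amber process.
So at least 1 process follows the cyan process, putting the cyan process no later than position 7. That position is achievable by scheduling everything else first.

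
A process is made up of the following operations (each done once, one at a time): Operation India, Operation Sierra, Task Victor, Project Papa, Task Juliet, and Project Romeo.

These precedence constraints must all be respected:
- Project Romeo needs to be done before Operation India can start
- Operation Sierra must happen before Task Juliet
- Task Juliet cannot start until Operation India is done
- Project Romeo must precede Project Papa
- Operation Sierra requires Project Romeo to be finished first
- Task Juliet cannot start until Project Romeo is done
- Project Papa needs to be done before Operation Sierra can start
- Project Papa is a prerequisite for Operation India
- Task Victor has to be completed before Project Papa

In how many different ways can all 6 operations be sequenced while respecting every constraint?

4

2 operations have no prerequisites (Task Victor, Project Romeo), so any of them could come first.
Systematically extending each partial ordering one operation at a time and counting, there are 4 complete orderings.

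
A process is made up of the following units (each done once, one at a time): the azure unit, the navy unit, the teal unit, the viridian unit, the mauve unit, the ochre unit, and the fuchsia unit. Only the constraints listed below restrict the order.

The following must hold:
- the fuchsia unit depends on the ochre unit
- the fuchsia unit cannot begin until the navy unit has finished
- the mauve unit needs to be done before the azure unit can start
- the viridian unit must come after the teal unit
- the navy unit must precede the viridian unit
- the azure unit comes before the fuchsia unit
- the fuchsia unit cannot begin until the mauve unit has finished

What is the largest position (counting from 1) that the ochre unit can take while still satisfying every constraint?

The only unit forced after the ochre unit (directly or by a chain) is the fuchsia unit.
With 1 mandatory successor out of 7 units total, the latest slot for the ochre unit is 7−1 = 6, and it's reachable by doing all non-successors before the ochre unit.

6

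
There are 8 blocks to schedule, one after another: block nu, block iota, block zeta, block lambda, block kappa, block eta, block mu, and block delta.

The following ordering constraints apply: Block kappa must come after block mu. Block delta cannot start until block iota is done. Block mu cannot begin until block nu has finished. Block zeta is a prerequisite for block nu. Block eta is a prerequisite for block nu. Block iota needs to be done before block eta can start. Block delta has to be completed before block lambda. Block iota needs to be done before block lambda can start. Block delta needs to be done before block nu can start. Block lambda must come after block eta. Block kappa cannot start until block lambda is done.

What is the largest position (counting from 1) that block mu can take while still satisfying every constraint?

7

Following the constraints forward from block mu, its only required successor is block kappa.
With 1 mandatory successor out of 8 blocks total, the latest slot for block mu is 8−1 = 7, and it's reachable by doing all non-successors before block mu.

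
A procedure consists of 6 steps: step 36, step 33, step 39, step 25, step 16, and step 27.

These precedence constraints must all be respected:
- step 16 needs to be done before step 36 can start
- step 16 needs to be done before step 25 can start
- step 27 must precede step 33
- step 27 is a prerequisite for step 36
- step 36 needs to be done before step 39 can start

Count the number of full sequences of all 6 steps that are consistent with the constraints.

2 steps have no prerequisites (step 16, step 27), so any of them could come first.
Systematically extending each partial ordering one step at a time and counting, there are 30 complete orderings.

30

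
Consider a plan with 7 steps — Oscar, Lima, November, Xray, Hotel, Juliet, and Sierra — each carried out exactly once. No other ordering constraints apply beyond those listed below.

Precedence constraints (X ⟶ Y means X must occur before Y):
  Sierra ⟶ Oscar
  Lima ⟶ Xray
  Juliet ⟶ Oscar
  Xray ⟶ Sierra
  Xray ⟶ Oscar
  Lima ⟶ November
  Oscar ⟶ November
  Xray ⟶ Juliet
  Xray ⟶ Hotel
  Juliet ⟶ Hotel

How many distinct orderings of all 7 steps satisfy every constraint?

7

Only Lima has no prerequisites, so it must go first.
Enumerating by repeatedly choosing an available step (one whose prerequisites are all placed) gives 7 distinct complete orderings.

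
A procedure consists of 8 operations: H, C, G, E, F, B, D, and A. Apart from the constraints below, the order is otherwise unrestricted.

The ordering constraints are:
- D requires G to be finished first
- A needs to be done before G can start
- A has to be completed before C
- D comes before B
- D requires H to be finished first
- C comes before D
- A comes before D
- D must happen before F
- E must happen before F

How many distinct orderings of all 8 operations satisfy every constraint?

104

3 operations have no prerequisites (H, E, A), so any of them could come first.
Counting all ways to extend the partial order to a total order gives 104.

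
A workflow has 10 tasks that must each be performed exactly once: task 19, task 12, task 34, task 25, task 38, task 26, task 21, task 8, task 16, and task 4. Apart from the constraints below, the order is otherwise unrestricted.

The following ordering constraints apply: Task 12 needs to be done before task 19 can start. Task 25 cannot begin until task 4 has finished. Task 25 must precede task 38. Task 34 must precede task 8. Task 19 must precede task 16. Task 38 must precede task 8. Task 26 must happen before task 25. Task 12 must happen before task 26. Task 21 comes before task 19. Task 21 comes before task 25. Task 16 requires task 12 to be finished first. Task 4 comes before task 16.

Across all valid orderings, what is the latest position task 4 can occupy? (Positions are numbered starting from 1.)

Following every chain forward from task 4, the tasks that must come later are task 25, task 38, task 8, task 16 — 4 of them.
So at least 4 tasks follow task 4, putting task 4 no later than position 6. That position is achievable by scheduling everything else first.

6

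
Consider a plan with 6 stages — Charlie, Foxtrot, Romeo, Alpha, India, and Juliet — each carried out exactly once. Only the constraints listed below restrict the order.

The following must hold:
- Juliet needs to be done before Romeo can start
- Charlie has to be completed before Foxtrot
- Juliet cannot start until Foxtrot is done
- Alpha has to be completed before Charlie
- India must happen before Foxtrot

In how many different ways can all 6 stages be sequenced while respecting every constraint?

3

2 stages have no prerequisites (Alpha, India), so any of them could come first.
Systematically extending each partial ordering one stage at a time and counting, there are 3 complete orderings.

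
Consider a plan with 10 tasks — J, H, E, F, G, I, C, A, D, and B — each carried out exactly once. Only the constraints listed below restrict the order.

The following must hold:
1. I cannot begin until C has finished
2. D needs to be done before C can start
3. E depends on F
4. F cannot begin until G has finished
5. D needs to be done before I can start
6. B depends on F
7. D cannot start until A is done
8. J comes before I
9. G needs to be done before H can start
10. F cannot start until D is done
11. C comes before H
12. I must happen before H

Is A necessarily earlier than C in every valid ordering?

There is a constraint chain A → D → C.
That forces A before C in every valid schedule.

Yes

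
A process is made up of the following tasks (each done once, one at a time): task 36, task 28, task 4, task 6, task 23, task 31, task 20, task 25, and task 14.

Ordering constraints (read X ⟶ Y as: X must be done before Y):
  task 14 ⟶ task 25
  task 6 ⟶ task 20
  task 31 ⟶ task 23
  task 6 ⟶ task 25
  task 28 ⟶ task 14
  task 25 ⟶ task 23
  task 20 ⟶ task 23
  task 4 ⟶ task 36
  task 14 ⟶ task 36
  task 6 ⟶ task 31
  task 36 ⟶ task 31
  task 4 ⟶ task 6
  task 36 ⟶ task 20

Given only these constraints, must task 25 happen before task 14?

No

There is a chain task 14 → task 25, which puts task 14 before task 25.
So task 25 does not have to come before task 14 — it cannot.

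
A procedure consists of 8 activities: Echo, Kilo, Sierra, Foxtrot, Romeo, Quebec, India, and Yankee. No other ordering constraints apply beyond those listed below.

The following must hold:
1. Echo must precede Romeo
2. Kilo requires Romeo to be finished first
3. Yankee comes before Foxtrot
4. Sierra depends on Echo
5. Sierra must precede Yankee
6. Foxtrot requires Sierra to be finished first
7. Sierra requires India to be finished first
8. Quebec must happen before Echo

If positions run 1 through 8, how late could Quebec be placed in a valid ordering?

Following every chain forward from Quebec, the activities that must come later are Echo, Kilo, Sierra, Foxtrot, Romeo, Yankee — 6 of them.
So at least 6 activities follow Quebec, putting Quebec no later than position 2. That position is achievable by scheduling everything else first.

2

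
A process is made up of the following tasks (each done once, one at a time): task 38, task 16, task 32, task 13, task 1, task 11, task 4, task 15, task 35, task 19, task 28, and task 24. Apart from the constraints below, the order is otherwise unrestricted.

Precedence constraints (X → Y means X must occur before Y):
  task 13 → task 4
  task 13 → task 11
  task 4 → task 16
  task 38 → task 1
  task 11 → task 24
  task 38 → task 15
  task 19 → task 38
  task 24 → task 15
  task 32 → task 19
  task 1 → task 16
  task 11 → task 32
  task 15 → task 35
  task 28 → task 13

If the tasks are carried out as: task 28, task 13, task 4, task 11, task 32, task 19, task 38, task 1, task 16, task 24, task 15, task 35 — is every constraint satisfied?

Going through the constraints one by one, each required predecessor appears earlier in the sequence than its dependent — e.g. task 11 (position 4) is before task 24 (position 10), as required.

Yes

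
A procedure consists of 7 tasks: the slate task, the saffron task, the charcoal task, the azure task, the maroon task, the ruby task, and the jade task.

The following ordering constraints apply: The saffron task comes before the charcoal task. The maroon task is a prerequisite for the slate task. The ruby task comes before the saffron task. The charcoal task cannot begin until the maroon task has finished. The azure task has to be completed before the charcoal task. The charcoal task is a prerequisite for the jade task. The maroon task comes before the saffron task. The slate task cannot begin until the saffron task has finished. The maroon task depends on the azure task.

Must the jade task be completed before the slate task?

Nothing in the constraints links the jade task and the slate task; they are unordered relative to each other.
There exist valid orderings with the slate task before the jade task, so the jade task is not required to come first.

No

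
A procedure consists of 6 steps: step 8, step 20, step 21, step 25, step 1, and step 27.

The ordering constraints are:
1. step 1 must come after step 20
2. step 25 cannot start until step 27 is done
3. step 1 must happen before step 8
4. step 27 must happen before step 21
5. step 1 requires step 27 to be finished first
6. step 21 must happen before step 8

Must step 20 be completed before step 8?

Yes

There is a constraint chain step 20 → step 1 → step 8.
That forces step 20 before step 8 in every valid schedule.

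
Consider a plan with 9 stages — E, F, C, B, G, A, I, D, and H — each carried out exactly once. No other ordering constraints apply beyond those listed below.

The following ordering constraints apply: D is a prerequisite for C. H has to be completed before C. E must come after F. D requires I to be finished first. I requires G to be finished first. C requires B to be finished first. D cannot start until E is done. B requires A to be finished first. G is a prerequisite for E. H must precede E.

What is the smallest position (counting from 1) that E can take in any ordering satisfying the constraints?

4

Working backwards through the constraints from E, its full set of required predecessors is F, G, H — 3 of them.
With 3 mandatory predecessors, the earliest E can sit is position 3+1 = 4, and placing just those 3 first achieves it.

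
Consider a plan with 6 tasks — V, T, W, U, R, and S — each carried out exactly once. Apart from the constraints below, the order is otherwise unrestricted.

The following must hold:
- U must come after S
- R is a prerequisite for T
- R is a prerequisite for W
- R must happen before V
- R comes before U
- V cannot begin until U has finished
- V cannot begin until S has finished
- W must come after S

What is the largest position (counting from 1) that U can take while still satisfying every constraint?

The only task forced after U (directly or by a chain) is V.
So at least 1 task follows U, putting U no later than position 5. That position is achievable by scheduling everything else first.

5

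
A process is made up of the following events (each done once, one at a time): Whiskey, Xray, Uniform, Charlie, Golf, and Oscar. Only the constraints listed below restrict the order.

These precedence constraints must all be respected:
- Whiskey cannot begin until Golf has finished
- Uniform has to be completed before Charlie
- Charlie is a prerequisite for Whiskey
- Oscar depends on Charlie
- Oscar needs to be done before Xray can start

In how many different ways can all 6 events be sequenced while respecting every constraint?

2 events have no prerequisites (Uniform, Golf), so any of them could come first.
Enumerating by repeatedly choosing an available event (one whose prerequisites are all placed) gives 12 distinct complete orderings.

12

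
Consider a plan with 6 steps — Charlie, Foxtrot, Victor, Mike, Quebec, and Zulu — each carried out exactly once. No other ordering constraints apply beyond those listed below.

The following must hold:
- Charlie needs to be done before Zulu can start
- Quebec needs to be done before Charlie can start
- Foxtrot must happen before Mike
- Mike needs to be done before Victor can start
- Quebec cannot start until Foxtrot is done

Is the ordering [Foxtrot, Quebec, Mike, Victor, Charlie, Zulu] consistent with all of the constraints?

Yes

Going through the constraints one by one, each required predecessor appears earlier in the sequence than its dependent — e.g. Quebec (position 2) is before Charlie (position 5), as required.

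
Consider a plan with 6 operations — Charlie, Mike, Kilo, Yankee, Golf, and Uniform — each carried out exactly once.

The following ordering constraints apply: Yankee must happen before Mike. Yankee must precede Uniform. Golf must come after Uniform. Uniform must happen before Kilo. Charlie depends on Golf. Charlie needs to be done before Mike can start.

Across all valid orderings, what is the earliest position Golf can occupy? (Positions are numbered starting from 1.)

3

Working backwards through the constraints from Golf, its full set of required predecessors is Yankee, Uniform — 2 of them.
With 2 mandatory predecessors, the earliest Golf can sit is position 2+1 = 3, and placing just those 2 first achieves it.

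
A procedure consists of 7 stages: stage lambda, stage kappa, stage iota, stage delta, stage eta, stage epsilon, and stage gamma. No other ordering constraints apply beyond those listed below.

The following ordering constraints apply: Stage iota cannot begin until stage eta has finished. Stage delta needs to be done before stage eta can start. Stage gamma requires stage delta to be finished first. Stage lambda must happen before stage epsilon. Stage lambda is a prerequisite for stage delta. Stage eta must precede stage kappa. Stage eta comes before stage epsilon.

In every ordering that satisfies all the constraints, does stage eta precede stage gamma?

No

Stage eta and stage gamma are not related by any chain of constraints.
There exist valid orderings with stage gamma before stage eta, so stage eta is not required to come first.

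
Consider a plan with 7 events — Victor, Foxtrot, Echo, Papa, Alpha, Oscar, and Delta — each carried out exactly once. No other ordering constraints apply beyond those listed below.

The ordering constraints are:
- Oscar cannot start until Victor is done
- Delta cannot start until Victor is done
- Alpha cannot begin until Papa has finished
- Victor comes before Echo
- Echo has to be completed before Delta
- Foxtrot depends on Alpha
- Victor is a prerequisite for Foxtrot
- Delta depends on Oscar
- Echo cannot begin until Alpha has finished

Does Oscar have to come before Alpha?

No

Nothing in the constraints links Oscar and Alpha; they are unordered relative to each other.
So Oscar can come before Alpha or after — it is not forced.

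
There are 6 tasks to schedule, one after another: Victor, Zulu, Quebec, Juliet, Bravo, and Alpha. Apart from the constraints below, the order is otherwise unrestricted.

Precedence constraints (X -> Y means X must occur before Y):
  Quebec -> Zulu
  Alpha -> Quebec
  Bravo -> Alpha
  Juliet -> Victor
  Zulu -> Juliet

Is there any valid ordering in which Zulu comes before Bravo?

The constraints give a chain Bravo → Alpha → Quebec → Zulu, which forces Bravo before Zulu.
Hence Zulu can never be scheduled before Bravo.

No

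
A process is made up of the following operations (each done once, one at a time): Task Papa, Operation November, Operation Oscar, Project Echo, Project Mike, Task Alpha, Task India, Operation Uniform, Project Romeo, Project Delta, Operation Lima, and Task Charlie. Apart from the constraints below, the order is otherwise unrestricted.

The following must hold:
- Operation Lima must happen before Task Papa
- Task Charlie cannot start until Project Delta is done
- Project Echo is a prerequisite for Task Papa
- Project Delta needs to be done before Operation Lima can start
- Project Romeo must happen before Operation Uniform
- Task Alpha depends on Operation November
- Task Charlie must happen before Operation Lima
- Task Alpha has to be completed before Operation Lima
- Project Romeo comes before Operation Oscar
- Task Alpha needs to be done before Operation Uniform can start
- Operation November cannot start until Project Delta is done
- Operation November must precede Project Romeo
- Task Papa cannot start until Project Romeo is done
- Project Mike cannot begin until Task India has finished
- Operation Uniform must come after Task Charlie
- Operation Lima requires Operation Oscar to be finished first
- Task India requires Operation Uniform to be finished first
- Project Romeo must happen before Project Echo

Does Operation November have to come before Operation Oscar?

Chaining the stated constraints: Operation November → Project Romeo → Operation Oscar.
So Operation November must precede Operation Oscar in any valid ordering.

Yes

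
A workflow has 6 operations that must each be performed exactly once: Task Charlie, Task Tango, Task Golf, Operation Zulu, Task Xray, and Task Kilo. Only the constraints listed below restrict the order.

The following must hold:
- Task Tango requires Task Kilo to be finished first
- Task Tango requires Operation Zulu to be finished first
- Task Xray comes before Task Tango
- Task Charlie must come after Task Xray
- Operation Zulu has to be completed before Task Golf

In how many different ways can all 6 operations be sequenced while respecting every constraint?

66

3 operations have no prerequisites (Operation Zulu, Task Xray, Task Kilo), so any of them could come first.
Enumerating by repeatedly choosing an available operation (one whose prerequisites are all placed) gives 66 distinct complete orderings.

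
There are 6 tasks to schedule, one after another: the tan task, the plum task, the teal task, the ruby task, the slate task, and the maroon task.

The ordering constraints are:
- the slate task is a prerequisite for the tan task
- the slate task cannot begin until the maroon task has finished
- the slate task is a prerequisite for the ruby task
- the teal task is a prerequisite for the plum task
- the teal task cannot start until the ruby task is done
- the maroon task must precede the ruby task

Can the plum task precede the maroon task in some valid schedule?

The constraints give a chain the maroon task → the ruby task → the teal task → the plum task, which forces the maroon task before the plum task.
Hence the plum task can never be scheduled before the maroon task.

No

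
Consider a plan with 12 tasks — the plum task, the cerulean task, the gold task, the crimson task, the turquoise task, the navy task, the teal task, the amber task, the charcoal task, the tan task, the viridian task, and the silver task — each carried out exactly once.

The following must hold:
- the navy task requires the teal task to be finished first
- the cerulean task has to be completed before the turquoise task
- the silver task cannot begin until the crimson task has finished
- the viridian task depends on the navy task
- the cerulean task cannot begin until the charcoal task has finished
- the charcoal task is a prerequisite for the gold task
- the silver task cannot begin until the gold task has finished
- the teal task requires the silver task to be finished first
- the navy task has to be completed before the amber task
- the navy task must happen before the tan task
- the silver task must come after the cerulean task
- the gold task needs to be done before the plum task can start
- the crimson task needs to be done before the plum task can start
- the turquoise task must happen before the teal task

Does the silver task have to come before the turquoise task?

No

No chain of constraints connects the silver task to the turquoise task in either direction.
So the silver task can come before the turquoise task or after — it is not forced.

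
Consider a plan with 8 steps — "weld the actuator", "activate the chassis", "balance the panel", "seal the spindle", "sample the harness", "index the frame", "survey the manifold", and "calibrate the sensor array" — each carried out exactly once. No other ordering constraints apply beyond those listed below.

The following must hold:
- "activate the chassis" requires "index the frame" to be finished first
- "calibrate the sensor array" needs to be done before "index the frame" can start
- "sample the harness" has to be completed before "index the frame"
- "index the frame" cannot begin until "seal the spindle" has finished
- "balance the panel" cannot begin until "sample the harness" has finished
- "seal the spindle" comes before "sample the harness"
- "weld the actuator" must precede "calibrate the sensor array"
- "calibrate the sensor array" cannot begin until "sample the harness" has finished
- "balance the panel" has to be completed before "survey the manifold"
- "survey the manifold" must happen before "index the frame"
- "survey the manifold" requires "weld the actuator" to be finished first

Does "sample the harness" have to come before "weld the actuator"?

Nothing in the constraints links "sample the harness" and "weld the actuator"; they are unordered relative to each other.
There exist valid orderings with "weld the actuator" before "sample the harness", so "sample the harness" is not required to come first.

No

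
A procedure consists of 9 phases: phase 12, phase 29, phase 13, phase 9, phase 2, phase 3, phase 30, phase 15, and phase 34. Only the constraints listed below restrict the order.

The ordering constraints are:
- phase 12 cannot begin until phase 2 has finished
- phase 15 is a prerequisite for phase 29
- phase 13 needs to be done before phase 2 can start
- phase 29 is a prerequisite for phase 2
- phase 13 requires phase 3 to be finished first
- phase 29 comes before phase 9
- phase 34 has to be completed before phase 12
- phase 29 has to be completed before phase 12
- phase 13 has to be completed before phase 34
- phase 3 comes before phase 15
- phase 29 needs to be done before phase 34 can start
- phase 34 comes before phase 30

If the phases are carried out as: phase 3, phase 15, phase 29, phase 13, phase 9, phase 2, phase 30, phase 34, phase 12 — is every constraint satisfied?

Here phase 34 comes after phase 30.
But one of the constraints requires phase 34 before phase 30, so this ordering violates it.

No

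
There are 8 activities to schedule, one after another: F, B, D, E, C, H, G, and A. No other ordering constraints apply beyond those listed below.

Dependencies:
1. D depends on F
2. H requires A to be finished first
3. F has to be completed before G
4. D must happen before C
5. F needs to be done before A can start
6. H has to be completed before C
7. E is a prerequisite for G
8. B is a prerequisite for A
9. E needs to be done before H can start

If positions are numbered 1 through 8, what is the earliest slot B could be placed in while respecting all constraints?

1

B has no prerequisites at all, so it can go in position 1.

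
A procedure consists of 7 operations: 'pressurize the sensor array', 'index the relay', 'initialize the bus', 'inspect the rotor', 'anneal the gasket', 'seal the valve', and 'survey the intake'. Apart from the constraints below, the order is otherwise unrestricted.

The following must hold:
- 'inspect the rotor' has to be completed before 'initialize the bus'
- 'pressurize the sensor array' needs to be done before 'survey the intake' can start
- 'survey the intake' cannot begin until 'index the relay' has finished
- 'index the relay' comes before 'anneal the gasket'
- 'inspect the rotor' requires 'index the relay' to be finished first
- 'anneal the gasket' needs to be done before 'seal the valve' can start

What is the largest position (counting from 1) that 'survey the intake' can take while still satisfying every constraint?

No constraint forces any operation after 'survey the intake', so it can be placed last, in position 7.

7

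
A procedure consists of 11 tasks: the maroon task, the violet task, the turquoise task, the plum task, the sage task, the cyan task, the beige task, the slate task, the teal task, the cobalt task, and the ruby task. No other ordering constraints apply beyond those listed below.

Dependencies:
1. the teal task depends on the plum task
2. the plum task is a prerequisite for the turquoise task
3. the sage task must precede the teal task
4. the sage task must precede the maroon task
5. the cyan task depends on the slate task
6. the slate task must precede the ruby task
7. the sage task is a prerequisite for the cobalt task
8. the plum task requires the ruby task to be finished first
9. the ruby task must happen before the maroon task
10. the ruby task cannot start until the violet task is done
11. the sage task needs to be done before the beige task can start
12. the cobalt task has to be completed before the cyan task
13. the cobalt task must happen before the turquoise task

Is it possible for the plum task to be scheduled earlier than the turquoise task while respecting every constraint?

The plum task is actually forced before the turquoise task by the constraints, so certainly some valid ordering has the plum task first.

Yes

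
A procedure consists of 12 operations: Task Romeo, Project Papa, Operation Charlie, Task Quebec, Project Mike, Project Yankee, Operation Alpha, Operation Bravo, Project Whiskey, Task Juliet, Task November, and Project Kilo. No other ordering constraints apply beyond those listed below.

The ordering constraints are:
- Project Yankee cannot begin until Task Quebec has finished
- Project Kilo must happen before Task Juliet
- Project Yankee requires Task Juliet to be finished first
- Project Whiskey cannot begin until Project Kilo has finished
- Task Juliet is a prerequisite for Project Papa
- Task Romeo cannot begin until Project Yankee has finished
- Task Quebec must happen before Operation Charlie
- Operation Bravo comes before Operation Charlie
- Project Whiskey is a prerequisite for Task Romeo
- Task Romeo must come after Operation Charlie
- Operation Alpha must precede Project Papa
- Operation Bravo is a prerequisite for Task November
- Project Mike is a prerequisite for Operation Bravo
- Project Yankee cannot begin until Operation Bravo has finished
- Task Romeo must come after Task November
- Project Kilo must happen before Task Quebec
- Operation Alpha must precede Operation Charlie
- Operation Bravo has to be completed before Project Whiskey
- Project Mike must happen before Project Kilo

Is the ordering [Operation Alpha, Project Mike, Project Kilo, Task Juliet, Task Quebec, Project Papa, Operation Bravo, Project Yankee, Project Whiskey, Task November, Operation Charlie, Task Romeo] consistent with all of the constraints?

Yes

Going through the constraints one by one, each required predecessor appears earlier in the sequence than its dependent — e.g. Operation Alpha (position 1) is before Operation Charlie (position 11), as required.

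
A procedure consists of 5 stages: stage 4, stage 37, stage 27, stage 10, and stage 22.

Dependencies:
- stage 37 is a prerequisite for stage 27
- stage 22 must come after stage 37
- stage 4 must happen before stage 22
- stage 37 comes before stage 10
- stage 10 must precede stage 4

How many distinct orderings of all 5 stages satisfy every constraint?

4

Only stage 37 has no prerequisites, so it must go first.
Enumerating by repeatedly choosing an available stage (one whose prerequisites are all placed) gives 4 distinct complete orderings.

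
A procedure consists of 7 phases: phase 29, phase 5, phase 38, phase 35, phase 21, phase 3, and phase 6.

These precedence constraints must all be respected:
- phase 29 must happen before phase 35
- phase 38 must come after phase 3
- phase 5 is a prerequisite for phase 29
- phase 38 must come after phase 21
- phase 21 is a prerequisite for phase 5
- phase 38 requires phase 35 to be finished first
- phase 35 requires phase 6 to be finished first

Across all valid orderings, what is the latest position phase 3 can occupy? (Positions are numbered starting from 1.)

6

Following the constraints forward from phase 3, its only required successor is phase 38.
So at least 1 phase follows phase 3, putting phase 3 no later than position 6. That position is achievable by scheduling everything else first.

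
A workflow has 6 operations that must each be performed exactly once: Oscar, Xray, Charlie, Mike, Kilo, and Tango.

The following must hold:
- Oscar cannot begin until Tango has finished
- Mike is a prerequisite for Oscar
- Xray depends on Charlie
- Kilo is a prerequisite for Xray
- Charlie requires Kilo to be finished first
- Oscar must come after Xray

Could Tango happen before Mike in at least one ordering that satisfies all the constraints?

No chain of constraints runs from Mike to Tango, so Mike is not required to come first.
So a valid ordering placing Tango earlier than Mike exists.

Yes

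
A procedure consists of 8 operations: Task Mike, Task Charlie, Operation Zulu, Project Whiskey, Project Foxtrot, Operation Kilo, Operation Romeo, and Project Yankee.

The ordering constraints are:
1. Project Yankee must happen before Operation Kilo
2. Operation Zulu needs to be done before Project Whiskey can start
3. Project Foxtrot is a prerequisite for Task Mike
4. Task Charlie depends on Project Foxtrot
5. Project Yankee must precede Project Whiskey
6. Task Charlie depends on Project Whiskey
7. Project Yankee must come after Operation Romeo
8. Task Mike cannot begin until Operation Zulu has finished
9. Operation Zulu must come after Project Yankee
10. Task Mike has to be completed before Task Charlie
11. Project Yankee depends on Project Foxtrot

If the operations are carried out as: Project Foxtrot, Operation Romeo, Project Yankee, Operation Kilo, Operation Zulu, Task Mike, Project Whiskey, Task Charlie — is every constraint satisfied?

Every stated constraint is respected: Project Foxtrot sits at position 1, ahead of Task Charlie at position 8, and each of the other listed pairs likewise has the predecessor earlier in the sequence.

Yes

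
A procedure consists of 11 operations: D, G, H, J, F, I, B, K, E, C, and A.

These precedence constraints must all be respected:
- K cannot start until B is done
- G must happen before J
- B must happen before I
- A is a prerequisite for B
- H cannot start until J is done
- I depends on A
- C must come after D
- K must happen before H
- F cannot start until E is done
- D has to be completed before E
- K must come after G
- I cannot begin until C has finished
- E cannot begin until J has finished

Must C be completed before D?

No

The constraints actually force D before C (via D → C), not the other way around.
So C does not have to come before D — it cannot.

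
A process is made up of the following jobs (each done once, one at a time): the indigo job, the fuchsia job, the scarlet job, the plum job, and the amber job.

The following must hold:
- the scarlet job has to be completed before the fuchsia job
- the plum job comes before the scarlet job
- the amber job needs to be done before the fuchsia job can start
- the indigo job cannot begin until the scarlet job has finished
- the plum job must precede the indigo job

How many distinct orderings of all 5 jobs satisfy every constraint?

2 jobs have no prerequisites (the plum job, the amber job), so any of them could come first.
Counting all ways to extend the partial order to a total order gives 7.

7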